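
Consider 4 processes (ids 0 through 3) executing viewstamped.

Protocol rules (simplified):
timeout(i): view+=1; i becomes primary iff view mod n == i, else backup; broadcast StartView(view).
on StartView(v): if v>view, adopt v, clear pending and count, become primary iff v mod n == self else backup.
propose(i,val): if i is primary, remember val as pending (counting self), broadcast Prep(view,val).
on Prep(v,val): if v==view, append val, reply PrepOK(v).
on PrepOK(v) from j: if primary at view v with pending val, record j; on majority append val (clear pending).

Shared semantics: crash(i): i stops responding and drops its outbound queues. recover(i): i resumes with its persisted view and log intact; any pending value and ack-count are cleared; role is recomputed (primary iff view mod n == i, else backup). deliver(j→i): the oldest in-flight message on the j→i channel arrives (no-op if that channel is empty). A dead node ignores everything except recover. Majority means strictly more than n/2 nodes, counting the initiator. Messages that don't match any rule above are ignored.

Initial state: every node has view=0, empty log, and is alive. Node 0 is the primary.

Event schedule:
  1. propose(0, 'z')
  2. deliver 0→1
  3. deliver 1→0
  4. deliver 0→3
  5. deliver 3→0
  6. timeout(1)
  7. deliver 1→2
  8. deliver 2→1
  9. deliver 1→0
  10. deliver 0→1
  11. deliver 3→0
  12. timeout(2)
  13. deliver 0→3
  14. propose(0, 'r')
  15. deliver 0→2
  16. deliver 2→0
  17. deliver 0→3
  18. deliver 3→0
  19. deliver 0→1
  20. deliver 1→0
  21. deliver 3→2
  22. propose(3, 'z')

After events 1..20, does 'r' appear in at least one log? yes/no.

no

1. propose(0,'z'):  nop
2. deliver 0→1:  <1:back v0 z>
3. deliver 1→0:  nop
4. deliver 0→3:  <3:back v0 z>
5. deliver 3→0:  <0:prim v0 z>
6. timeout(1):  <1:prim v1 z>
7. deliver 1→2:  <2:back v1 ->
8. deliver 2→1:  nop
9. deliver 1→0:  <0:back v1 z>
10. deliver 0→1:  nop
11. deliver 3→0:  nop
12. timeout(2):  <2:prim v2 ->
13. deliver 0→3:  nop
14. propose(0,'r'):  nop
15. deliver 0→2:  nop
16. deliver 2→0:  <0:back v2 z>
17. deliver 0→3:  nop
18. deliver 3→0:  nop
19. deliver 0→1:  nop
20. deliver 1→0:  nop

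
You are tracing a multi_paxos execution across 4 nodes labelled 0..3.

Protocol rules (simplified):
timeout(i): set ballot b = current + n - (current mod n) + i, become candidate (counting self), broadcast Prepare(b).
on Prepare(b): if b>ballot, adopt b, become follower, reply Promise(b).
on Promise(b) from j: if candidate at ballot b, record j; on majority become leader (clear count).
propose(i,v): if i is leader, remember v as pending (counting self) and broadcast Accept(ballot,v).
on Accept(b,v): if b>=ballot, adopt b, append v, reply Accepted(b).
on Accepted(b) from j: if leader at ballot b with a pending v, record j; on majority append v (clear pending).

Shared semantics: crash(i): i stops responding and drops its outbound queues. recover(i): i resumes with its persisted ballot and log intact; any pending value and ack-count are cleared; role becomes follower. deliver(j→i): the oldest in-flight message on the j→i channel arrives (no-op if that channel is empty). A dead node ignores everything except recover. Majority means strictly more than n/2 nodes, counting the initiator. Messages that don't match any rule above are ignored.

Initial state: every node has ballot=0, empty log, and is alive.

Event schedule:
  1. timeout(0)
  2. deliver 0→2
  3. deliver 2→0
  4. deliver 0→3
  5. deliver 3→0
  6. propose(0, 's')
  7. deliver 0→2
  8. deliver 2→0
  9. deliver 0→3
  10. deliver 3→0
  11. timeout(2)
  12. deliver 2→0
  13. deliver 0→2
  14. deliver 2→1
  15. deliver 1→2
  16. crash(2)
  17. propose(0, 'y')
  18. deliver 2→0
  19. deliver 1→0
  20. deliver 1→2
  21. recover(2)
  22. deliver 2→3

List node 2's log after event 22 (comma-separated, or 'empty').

e1 timeout(0): 0[cand,b=4,-]
e2 deliver 0→2: 2[foll,b=4,-]
e3 deliver 2→0: ·
e4 deliver 0→3: 3[foll,b=4,-]
e5 deliver 3→0: 0[lead,b=4,-]
e6 propose(0,'s'): ·
e7 deliver 0→2: 2[foll,b=4,s]
e8 deliver 2→0: ·
e9 deliver 0→3: 3[foll,b=4,s]
e10 deliver 3→0: 0[lead,b=4,s]
e11 timeout(2): 2[cand,b=10,s]
e12 deliver 2→0: 0[foll,b=10,s]
e13 deliver 0→2: ·
e14 deliver 2→1: 1[foll,b=10,-]
e15 deliver 1→2: 2[lead,b=10,s]
e16 crash(2): 2[✗lead,b=10,s]
e17 propose(0,'y'): ·
e18 deliver 2→0: ·
e19 deliver 1→0: ·
e20 deliver 1→2: ·
e21 recover(2): 2[foll,b=10,s]
e22 deliver 2→3: ·

s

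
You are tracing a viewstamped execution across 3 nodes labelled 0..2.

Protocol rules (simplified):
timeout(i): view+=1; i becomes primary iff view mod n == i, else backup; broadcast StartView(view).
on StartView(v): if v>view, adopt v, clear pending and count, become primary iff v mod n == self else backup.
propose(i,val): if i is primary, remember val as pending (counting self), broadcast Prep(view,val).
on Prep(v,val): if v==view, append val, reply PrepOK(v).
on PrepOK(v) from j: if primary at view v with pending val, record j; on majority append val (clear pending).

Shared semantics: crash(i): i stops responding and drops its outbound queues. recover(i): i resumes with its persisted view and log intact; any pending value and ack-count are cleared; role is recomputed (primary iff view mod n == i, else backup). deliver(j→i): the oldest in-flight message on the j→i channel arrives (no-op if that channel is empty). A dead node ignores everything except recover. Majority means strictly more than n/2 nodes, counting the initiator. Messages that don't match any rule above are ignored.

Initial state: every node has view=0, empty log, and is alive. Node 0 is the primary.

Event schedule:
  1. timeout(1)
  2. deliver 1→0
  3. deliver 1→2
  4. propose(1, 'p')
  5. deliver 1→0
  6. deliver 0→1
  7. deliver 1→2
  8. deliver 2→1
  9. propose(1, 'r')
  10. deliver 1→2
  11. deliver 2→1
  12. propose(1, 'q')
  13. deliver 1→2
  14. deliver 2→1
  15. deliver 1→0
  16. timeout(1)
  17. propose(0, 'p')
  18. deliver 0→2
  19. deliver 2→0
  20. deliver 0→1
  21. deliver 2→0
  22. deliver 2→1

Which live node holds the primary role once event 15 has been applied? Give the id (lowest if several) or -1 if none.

step 1 timeout(1): 1={prim,v=1,log=-}
step 2 deliver 1→0: 0={back,v=1,log=-}
step 3 deliver 1→2: 2={back,v=1,log=-}
step 4 propose(1,'p'): —
step 5 deliver 1→0: 0={back,v=1,log=p}
step 6 deliver 0→1: 1={prim,v=1,log=p}
step 7 deliver 1→2: 2={back,v=1,log=p}
step 8 deliver 2→1: —
step 9 propose(1,'r'): —
step 10 deliver 1→2: 2={back,v=1,log=p,r}
step 11 deliver 2→1: 1={prim,v=1,log=p,r}
step 12 propose(1,'q'): —
step 13 deliver 1→2: 2={back,v=1,log=p,r,q}
step 14 deliver 2→1: 1={prim,v=1,log=p,r,q}
step 15 deliver 1→0: 0={back,v=1,log=p,r}

1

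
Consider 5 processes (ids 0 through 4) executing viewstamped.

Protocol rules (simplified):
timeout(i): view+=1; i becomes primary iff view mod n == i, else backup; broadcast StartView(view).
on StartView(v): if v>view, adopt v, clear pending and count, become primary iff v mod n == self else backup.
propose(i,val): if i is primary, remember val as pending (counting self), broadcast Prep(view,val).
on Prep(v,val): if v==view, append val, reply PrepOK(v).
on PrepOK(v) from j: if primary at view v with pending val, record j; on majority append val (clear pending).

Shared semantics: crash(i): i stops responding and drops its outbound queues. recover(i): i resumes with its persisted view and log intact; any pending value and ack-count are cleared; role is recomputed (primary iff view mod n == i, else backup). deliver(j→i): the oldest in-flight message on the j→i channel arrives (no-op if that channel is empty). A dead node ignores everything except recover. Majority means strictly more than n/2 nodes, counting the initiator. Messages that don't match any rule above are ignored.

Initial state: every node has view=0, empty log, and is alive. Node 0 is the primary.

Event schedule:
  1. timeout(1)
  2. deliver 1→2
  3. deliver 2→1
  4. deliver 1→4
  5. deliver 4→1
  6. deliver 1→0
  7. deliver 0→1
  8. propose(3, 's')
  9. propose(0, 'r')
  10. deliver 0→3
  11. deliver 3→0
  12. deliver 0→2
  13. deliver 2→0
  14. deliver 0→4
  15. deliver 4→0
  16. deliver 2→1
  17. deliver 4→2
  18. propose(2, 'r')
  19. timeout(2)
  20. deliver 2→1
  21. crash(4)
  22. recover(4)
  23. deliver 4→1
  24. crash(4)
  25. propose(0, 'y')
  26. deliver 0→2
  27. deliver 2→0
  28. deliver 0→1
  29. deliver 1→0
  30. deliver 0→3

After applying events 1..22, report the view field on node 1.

2

1. timeout(1):  <1:prim v1 ->
2. deliver 1→2:  <2:back v1 ->
3. deliver 2→1:  nop
4. deliver 1→4:  <4:back v1 ->
5. deliver 4→1:  nop
6. deliver 1→0:  <0:back v1 ->
7. deliver 0→1:  nop
8. propose(3,'s'):  nop
9. propose(0,'r'):  nop
10. deliver 0→3:  nop
11. deliver 3→0:  nop
12. deliver 0→2:  nop
13. deliver 2→0:  nop
14. deliver 0→4:  nop
15. deliver 4→0:  nop
16. deliver 2→1:  nop
17. deliver 4→2:  nop
18. propose(2,'r'):  nop
19. timeout(2):  <2:prim v2 ->
20. deliver 2→1:  <1:back v2 ->
21. crash(4):  <4:✗back v1 ->
22. recover(4):  <4:back v1 ->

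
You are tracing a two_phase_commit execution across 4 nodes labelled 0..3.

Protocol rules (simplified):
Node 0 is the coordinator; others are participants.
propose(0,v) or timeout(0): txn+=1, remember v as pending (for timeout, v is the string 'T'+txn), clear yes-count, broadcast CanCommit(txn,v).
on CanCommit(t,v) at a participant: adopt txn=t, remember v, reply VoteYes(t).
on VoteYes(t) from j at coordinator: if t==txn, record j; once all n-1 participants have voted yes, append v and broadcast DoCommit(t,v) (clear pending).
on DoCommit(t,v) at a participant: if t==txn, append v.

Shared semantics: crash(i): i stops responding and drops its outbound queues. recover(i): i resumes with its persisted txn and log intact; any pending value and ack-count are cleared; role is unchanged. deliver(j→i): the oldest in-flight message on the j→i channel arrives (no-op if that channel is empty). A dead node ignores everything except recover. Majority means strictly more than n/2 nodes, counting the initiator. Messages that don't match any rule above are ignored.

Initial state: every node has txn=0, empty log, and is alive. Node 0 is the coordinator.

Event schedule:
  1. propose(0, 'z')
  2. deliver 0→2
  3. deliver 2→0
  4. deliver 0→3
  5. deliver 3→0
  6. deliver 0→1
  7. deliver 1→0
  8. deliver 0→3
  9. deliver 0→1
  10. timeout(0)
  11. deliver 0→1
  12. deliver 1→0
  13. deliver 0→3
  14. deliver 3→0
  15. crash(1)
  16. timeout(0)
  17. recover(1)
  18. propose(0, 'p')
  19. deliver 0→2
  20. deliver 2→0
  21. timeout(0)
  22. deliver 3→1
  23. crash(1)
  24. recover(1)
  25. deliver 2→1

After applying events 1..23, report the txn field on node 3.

2

e1 propose(0,'z'): 0[coor,t=1,-]
e2 deliver 0→2: 2[part,t=1,-]
e3 deliver 2→0: ·
e4 deliver 0→3: 3[part,t=1,-]
e5 deliver 3→0: ·
e6 deliver 0→1: 1[part,t=1,-]
e7 deliver 1→0: 0[coor,t=1,z]
e8 deliver 0→3: 3[part,t=1,z]
e9 deliver 0→1: 1[part,t=1,z]
e10 timeout(0): 0[coor,t=2,z]
e11 deliver 0→1: 1[part,t=2,z]
e12 deliver 1→0: ·
e13 deliver 0→3: 3[part,t=2,z]
e14 deliver 3→0: ·
e15 crash(1): 1[✗part,t=2,z]
e16 timeout(0): 0[coor,t=3,z]
e17 recover(1): 1[part,t=2,z]
e18 propose(0,'p'): 0[coor,t=4,z]
e19 deliver 0→2: 2[part,t=1,z]
e20 deliver 2→0: ·
e21 timeout(0): 0[coor,t=5,z]
e22 deliver 3→1: ·
e23 crash(1): 1[✗part,t=2,z]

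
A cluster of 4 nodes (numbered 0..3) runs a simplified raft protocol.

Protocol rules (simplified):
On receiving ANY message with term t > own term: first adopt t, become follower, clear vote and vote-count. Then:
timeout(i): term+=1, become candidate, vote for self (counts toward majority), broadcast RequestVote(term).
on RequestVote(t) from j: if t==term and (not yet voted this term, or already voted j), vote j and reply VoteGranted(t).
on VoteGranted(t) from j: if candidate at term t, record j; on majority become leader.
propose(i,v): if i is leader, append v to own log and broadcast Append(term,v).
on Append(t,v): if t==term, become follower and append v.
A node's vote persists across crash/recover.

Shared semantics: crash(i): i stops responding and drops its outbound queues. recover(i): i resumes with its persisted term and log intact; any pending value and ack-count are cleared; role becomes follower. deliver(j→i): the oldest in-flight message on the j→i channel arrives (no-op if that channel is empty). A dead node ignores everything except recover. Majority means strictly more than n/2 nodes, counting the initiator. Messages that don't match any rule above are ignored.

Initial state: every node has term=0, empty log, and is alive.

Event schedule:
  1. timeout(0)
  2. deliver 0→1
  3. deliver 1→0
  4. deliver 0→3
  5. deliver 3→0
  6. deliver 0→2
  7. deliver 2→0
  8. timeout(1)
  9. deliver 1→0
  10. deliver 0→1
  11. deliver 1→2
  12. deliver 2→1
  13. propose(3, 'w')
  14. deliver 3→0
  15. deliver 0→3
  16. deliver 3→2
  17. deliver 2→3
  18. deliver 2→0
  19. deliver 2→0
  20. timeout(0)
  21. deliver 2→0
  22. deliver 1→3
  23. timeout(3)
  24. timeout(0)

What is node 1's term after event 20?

2

after 1 — timeout(0): n0:cand/t1/[-]
after 2 — deliver 0→1: n1:foll/t1/[-]
after 3 — deliver 1→0: ·
after 4 — deliver 0→3: n3:foll/t1/[-]
after 5 — deliver 3→0: n0:lead/t1/[-]
after 6 — deliver 0→2: n2:foll/t1/[-]
after 7 — deliver 2→0: ·
after 8 — timeout(1): n1:cand/t2/[-]
after 9 — deliver 1→0: n0:foll/t2/[-]
after 10 — deliver 0→1: ·
after 11 — deliver 1→2: n2:foll/t2/[-]
after 12 — deliver 2→1: n1:lead/t2/[-]
after 13 — propose(3,'w'): ·
after 14 — deliver 3→0: ·
after 15 — deliver 0→3: ·
after 16 — deliver 3→2: ·
after 17 — deliver 2→3: ·
after 18 — deliver 2→0: ·
after 19 — deliver 2→0: ·
after 20 — timeout(0): n0:cand/t3/[-]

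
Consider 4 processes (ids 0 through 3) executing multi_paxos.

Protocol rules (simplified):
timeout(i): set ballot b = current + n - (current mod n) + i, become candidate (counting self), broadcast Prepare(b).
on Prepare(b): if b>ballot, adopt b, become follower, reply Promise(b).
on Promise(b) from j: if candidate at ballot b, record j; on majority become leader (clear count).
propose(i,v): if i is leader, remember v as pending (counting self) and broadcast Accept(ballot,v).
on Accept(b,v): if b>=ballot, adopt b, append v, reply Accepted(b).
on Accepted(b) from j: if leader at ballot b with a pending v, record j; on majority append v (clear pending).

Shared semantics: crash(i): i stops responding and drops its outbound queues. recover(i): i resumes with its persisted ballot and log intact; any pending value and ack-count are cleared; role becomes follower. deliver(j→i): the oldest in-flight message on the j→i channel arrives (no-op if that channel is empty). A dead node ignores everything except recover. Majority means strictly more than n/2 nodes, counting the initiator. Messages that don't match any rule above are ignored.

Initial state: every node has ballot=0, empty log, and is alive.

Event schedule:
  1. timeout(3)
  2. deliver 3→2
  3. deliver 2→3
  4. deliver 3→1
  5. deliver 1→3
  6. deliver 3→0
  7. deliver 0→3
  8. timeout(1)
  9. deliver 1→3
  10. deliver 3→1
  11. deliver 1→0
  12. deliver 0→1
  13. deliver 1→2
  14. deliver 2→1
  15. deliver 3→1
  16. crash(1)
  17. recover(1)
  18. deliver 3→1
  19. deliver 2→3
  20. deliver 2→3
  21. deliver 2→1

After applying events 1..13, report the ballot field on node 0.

9

[1] timeout(3) → N3(cand b7 [-])
[2] deliver 3→2 → N2(foll b7 [-])
[3] deliver 2→3 → ∅
[4] deliver 3→1 → N1(foll b7 [-])
[5] deliver 1→3 → N3(lead b7 [-])
[6] deliver 3→0 → N0(foll b7 [-])
[7] deliver 0→3 → ∅
[8] timeout(1) → N1(cand b9 [-])
[9] deliver 1→3 → N3(foll b9 [-])
[10] deliver 3→1 → ∅
[11] deliver 1→0 → N0(foll b9 [-])
[12] deliver 0→1 → N1(lead b9 [-])
[13] deliver 1→2 → N2(foll b9 [-])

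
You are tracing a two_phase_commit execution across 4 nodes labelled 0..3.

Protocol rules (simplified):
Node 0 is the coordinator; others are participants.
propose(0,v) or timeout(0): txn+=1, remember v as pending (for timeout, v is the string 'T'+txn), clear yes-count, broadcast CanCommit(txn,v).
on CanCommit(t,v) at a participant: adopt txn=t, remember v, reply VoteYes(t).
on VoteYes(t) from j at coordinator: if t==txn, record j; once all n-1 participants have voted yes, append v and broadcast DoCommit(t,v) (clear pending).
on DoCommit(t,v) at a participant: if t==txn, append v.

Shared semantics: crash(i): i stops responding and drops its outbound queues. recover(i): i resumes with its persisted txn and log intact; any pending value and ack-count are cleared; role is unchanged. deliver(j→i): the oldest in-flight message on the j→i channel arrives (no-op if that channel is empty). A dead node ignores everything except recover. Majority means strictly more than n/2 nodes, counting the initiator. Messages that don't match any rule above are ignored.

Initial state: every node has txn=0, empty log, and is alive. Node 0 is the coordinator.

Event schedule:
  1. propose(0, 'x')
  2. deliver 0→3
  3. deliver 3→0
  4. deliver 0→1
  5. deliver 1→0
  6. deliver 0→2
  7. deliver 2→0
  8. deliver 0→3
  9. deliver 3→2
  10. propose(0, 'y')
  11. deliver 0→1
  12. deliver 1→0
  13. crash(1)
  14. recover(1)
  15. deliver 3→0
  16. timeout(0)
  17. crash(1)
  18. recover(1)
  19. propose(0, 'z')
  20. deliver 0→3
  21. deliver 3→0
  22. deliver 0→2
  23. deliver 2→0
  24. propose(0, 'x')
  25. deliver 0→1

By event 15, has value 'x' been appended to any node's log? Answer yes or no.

e1 propose(0,'x'): 0[coor,t=1,-]
e2 deliver 0→3: 3[part,t=1,-]
e3 deliver 3→0: ·
e4 deliver 0→1: 1[part,t=1,-]
e5 deliver 1→0: ·
e6 deliver 0→2: 2[part,t=1,-]
e7 deliver 2→0: 0[coor,t=1,x]
e8 deliver 0→3: 3[part,t=1,x]
e9 deliver 3→2: ·
e10 propose(0,'y'): 0[coor,t=2,x]
e11 deliver 0→1: 1[part,t=1,x]
e12 deliver 1→0: ·
e13 crash(1): 1[✗part,t=1,x]
e14 recover(1): 1[part,t=1,x]
e15 deliver 3→0: ·

yes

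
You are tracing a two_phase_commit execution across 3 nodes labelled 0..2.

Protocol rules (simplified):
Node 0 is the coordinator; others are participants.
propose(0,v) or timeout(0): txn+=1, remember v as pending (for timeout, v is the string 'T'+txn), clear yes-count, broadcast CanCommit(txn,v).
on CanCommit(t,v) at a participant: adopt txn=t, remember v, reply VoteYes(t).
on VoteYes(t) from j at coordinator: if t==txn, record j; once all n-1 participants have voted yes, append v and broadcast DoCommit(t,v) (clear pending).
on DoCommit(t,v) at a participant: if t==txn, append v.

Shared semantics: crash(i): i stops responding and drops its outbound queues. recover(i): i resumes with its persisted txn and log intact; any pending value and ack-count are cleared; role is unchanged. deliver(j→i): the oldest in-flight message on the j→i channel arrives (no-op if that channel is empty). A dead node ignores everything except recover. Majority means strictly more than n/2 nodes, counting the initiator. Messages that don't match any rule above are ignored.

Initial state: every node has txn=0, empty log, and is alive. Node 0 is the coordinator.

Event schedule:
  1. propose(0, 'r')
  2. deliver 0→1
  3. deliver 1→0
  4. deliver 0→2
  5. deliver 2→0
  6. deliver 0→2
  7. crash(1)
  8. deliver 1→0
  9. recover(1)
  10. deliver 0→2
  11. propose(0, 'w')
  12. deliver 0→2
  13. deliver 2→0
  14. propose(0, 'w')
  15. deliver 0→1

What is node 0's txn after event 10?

1

step 1 propose(0,'r'): 0={coor,t=1,log=-}
step 2 deliver 0→1: 1={part,t=1,log=-}
step 3 deliver 1→0: —
step 4 deliver 0→2: 2={part,t=1,log=-}
step 5 deliver 2→0: 0={coor,t=1,log=r}
step 6 deliver 0→2: 2={part,t=1,log=r}
step 7 crash(1): 1={✗part,t=1,log=-}
step 8 deliver 1→0: —
step 9 recover(1): 1={part,t=1,log=-}
step 10 deliver 0→2: —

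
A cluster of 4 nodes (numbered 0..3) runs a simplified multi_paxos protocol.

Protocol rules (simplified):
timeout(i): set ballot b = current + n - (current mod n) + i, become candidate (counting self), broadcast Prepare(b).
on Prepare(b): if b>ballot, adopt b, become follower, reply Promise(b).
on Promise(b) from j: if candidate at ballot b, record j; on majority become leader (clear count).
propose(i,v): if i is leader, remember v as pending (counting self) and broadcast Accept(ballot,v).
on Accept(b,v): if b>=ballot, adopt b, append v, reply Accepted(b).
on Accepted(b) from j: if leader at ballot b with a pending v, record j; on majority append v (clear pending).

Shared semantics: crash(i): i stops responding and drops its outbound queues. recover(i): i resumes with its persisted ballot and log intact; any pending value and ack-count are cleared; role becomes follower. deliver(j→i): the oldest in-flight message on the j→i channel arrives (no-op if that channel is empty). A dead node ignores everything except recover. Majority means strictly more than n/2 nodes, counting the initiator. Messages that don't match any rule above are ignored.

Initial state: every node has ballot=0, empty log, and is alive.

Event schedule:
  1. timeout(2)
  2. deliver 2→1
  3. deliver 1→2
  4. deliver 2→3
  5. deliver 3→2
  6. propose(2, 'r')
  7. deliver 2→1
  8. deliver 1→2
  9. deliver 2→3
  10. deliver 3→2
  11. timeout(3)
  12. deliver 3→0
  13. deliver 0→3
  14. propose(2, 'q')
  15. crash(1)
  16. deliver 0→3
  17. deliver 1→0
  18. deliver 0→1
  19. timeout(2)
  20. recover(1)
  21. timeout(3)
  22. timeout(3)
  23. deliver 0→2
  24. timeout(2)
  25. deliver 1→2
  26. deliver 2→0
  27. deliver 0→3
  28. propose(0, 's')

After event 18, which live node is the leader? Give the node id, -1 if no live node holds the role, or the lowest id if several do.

2

step 1 timeout(2): 2={cand,b=6,log=-}
step 2 deliver 2→1: 1={foll,b=6,log=-}
step 3 deliver 1→2: —
step 4 deliver 2→3: 3={foll,b=6,log=-}
step 5 deliver 3→2: 2={lead,b=6,log=-}
step 6 propose(2,'r'): —
step 7 deliver 2→1: 1={foll,b=6,log=r}
step 8 deliver 1→2: —
step 9 deliver 2→3: 3={foll,b=6,log=r}
step 10 deliver 3→2: 2={lead,b=6,log=r}
step 11 timeout(3): 3={cand,b=11,log=r}
step 12 deliver 3→0: 0={foll,b=11,log=-}
step 13 deliver 0→3: —
step 14 propose(2,'q'): —
step 15 crash(1): 1={✗foll,b=6,log=r}
step 16 deliver 0→3: —
step 17 deliver 1→0: —
step 18 deliver 0→1: —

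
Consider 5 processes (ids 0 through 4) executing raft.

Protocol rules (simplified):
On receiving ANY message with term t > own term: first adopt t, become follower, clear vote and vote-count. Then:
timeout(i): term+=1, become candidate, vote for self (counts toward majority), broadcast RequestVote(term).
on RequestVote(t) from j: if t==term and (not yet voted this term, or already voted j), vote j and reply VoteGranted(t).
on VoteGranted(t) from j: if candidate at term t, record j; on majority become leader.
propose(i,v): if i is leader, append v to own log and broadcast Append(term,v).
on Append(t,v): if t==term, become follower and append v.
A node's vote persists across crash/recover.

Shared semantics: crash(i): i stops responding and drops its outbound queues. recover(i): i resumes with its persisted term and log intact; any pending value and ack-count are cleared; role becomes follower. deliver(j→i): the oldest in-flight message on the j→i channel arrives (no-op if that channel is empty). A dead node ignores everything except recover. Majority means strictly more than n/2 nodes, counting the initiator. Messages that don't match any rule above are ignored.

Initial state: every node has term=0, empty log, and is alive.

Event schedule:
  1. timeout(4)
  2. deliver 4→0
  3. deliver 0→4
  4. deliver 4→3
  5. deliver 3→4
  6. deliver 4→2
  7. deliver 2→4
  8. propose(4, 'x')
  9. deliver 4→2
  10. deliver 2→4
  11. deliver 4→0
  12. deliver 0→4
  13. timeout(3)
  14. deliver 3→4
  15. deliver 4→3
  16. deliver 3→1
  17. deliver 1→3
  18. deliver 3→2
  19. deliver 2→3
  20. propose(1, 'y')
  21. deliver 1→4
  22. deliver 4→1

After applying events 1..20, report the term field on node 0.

e1 timeout(4): 4[cand,t=1,-]
e2 deliver 4→0: 0[foll,t=1,-]
e3 deliver 0→4: ·
e4 deliver 4→3: 3[foll,t=1,-]
e5 deliver 3→4: 4[lead,t=1,-]
e6 deliver 4→2: 2[foll,t=1,-]
e7 deliver 2→4: ·
e8 propose(4,'x'): 4[lead,t=1,x]
e9 deliver 4→2: 2[foll,t=1,x]
e10 deliver 2→4: ·
e11 deliver 4→0: 0[foll,t=1,x]
e12 deliver 0→4: ·
e13 timeout(3): 3[cand,t=2,-]
e14 deliver 3→4: 4[foll,t=2,x]
e15 deliver 4→3: ·
e16 deliver 3→1: 1[foll,t=2,-]
e17 deliver 1→3: ·
e18 deliver 3→2: 2[foll,t=2,x]
e19 deliver 2→3: 3[lead,t=2,-]
e20 propose(1,'y'): ·

1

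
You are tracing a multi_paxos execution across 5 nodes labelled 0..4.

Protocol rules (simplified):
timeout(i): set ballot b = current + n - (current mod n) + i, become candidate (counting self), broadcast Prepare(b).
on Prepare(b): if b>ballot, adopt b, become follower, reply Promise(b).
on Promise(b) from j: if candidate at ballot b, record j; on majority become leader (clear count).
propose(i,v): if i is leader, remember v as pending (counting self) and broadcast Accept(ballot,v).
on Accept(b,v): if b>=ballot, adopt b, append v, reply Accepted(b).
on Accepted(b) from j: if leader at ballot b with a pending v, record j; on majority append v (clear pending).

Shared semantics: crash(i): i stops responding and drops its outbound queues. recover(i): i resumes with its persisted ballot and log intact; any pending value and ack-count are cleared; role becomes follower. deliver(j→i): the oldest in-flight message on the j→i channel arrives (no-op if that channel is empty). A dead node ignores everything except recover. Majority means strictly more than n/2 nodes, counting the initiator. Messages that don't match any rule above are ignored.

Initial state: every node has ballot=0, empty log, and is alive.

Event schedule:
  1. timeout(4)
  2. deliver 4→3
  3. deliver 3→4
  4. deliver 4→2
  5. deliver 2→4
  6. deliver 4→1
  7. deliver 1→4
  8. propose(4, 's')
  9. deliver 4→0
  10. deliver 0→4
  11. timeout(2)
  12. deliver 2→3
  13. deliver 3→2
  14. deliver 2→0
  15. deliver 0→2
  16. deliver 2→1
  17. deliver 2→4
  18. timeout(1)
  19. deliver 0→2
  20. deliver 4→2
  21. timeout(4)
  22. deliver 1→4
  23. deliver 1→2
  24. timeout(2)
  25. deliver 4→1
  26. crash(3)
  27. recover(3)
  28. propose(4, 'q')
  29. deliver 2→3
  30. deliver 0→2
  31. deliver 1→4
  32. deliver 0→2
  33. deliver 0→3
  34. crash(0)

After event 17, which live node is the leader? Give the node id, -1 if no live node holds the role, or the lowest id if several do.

1. timeout(4):  <4:cand b9 ->
2. deliver 4→3:  <3:foll b9 ->
3. deliver 3→4:  nop
4. deliver 4→2:  <2:foll b9 ->
5. deliver 2→4:  <4:lead b9 ->
6. deliver 4→1:  <1:foll b9 ->
7. deliver 1→4:  nop
8. propose(4,'s'):  nop
9. deliver 4→0:  <0:foll b9 ->
10. deliver 0→4:  nop
11. timeout(2):  <2:cand b12 ->
12. deliver 2→3:  <3:foll b12 ->
13. deliver 3→2:  nop
14. deliver 2→0:  <0:foll b12 ->
15. deliver 0→2:  <2:lead b12 ->
16. deliver 2→1:  <1:foll b12 ->
17. deliver 2→4:  <4:foll b12 ->

2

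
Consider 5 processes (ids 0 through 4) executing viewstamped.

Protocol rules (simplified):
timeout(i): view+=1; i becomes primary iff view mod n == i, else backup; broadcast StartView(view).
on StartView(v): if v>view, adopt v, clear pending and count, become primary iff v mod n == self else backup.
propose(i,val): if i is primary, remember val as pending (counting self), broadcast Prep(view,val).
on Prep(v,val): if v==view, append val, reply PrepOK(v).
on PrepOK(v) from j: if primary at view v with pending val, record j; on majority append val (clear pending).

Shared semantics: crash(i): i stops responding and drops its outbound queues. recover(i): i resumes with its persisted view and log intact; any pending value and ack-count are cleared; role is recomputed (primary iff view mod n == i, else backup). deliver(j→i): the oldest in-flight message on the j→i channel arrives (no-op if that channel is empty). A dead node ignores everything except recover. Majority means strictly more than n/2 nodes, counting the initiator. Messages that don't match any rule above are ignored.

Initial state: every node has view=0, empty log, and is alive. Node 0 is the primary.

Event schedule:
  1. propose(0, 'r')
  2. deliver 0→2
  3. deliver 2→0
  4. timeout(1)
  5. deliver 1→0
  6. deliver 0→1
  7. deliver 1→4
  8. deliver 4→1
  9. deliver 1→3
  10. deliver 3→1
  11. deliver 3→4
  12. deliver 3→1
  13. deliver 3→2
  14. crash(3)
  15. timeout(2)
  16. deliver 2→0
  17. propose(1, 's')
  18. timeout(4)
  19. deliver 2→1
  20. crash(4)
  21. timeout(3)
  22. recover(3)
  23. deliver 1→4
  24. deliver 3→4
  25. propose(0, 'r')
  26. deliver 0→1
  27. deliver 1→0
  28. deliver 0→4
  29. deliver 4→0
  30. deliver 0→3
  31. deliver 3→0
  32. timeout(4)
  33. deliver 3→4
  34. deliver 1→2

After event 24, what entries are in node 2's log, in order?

r

e1 propose(0,'r'): ·
e2 deliver 0→2: 2[back,v=0,r]
e3 deliver 2→0: ·
e4 timeout(1): 1[prim,v=1,-]
e5 deliver 1→0: 0[back,v=1,-]
e6 deliver 0→1: ·
e7 deliver 1→4: 4[back,v=1,-]
e8 deliver 4→1: ·
e9 deliver 1→3: 3[back,v=1,-]
e10 deliver 3→1: ·
e11 deliver 3→4: ·
e12 deliver 3→1: ·
e13 deliver 3→2: ·
e14 crash(3): 3[✗back,v=1,-]
e15 timeout(2): 2[back,v=1,r]
e16 deliver 2→0: ·
e17 propose(1,'s'): ·
e18 timeout(4): 4[back,v=2,-]
e19 deliver 2→1: ·
e20 crash(4): 4[✗back,v=2,-]
e21 timeout(3): ·
e22 recover(3): 3[back,v=1,-]
e23 deliver 1→4: ·
e24 deliver 3→4: ·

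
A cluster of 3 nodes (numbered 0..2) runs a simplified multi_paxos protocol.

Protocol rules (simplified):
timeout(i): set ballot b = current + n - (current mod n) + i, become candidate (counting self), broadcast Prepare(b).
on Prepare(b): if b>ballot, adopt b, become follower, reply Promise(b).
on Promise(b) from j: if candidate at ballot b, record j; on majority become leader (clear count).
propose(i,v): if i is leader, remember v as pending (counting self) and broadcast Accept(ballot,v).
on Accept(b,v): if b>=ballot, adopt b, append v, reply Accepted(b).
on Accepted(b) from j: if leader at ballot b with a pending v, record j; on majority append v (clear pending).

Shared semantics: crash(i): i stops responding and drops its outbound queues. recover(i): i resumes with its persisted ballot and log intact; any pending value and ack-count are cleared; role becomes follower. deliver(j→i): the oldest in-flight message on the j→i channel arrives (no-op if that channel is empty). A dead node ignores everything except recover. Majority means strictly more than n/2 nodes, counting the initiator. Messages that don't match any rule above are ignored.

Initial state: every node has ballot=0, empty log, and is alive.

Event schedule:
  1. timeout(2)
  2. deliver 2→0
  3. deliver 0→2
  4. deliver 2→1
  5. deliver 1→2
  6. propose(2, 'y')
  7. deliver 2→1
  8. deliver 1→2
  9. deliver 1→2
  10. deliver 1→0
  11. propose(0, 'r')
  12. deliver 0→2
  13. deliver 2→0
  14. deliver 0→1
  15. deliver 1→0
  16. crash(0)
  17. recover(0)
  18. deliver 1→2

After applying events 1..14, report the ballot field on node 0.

5

[1] timeout(2) → N2(cand b5 [-])
[2] deliver 2→0 → N0(foll b5 [-])
[3] deliver 0→2 → N2(lead b5 [-])
[4] deliver 2→1 → N1(foll b5 [-])
[5] deliver 1→2 → ∅
[6] propose(2,'y') → ∅
[7] deliver 2→1 → N1(foll b5 [y])
[8] deliver 1→2 → N2(lead b5 [y])
[9] deliver 1→2 → ∅
[10] deliver 1→0 → ∅
[11] propose(0,'r') → ∅
[12] deliver 0→2 → ∅
[13] deliver 2→0 → N0(foll b5 [y])
[14] deliver 0→1 → ∅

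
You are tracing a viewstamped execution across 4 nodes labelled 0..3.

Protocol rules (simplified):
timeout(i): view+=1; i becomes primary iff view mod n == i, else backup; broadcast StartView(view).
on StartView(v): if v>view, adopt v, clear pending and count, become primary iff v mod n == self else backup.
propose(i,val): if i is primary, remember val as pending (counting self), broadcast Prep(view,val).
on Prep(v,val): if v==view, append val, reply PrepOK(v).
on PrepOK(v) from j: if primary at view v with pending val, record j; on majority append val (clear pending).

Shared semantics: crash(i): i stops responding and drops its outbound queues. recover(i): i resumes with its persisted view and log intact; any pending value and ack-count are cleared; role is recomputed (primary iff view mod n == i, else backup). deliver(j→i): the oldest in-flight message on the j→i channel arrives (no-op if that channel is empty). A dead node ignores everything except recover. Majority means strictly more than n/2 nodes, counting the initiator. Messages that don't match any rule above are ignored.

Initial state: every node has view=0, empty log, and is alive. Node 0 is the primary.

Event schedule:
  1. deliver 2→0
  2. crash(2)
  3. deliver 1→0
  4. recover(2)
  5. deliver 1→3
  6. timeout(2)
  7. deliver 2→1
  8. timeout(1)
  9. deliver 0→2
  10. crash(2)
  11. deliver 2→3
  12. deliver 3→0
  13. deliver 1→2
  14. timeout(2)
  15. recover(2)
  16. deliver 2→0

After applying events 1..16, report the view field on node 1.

2

[1] deliver 2→0 → ∅
[2] crash(2) → N2(✗back v0 [-])
[3] deliver 1→0 → ∅
[4] recover(2) → N2(back v0 [-])
[5] deliver 1→3 → ∅
[6] timeout(2) → N2(back v1 [-])
[7] deliver 2→1 → N1(prim v1 [-])
[8] timeout(1) → N1(back v2 [-])
[9] deliver 0→2 → ∅
[10] crash(2) → N2(✗back v1 [-])
[11] deliver 2→3 → ∅
[12] deliver 3→0 → ∅
[13] deliver 1→2 → ∅
[14] timeout(2) → ∅
[15] recover(2) → N2(back v1 [-])
[16] deliver 2→0 → ∅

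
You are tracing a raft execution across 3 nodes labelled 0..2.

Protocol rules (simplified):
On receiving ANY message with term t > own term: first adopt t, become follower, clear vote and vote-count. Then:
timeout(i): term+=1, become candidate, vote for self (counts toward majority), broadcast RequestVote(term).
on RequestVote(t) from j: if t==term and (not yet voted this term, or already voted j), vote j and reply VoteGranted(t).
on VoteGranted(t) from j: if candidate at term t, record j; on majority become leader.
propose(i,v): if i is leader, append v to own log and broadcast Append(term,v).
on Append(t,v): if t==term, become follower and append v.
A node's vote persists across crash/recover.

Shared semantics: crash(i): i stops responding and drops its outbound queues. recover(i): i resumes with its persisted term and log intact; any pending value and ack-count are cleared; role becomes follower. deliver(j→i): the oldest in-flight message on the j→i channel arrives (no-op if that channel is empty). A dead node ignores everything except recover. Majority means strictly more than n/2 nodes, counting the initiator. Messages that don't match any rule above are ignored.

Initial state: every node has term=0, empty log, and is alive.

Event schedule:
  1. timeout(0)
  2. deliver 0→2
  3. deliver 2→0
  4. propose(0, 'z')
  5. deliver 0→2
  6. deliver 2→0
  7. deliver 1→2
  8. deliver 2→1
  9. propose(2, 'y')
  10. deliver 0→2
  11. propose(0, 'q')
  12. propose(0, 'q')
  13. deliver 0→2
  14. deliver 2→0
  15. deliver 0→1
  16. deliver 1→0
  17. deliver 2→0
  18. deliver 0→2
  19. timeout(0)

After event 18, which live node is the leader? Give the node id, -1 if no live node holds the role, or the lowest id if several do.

0

[1] timeout(0) → N0(cand t1 [-])
[2] deliver 0→2 → N2(foll t1 [-])
[3] deliver 2→0 → N0(lead t1 [-])
[4] propose(0,'z') → N0(lead t1 [z])
[5] deliver 0→2 → N2(foll t1 [z])
[6] deliver 2→0 → ∅
[7] deliver 1→2 → ∅
[8] deliver 2→1 → ∅
[9] propose(2,'y') → ∅
[10] deliver 0→2 → ∅
[11] propose(0,'q') → N0(lead t1 [z,q])
[12] propose(0,'q') → N0(lead t1 [z,q,q])
[13] deliver 0→2 → N2(foll t1 [z,q])
[14] deliver 2→0 → ∅
[15] deliver 0→1 → N1(foll t1 [-])
[16] deliver 1→0 → ∅
[17] deliver 2→0 → ∅
[18] deliver 0→2 → N2(foll t1 [z,q,q])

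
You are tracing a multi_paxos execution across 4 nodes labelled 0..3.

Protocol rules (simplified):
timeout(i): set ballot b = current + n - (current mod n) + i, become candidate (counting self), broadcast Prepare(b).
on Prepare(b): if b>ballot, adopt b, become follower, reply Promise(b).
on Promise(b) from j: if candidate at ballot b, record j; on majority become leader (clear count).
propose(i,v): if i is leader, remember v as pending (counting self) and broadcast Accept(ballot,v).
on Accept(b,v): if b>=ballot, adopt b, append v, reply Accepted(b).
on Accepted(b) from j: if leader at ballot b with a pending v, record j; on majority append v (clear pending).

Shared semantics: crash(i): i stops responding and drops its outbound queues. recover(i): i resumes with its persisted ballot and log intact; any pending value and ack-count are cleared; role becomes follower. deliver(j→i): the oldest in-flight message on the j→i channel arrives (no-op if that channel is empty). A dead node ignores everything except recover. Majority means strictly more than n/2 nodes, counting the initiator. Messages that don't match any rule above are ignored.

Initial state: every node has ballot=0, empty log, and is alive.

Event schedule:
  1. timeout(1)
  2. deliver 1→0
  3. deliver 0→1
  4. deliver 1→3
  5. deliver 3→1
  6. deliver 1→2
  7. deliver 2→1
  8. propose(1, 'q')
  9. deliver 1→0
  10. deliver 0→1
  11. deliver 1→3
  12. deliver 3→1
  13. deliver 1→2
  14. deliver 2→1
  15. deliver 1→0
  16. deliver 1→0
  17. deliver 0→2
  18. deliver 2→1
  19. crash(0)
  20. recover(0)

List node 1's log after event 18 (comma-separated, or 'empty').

q

after 1 — timeout(1): n1:cand/b5/[-]
after 2 — deliver 1→0: n0:foll/b5/[-]
after 3 — deliver 0→1: ·
after 4 — deliver 1→3: n3:foll/b5/[-]
after 5 — deliver 3→1: n1:lead/b5/[-]
after 6 — deliver 1→2: n2:foll/b5/[-]
after 7 — deliver 2→1: ·
after 8 — propose(1,'q'): ·
after 9 — deliver 1→0: n0:foll/b5/[q]
after 10 — deliver 0→1: ·
after 11 — deliver 1→3: n3:foll/b5/[q]
after 12 — deliver 3→1: n1:lead/b5/[q]
after 13 — deliver 1→2: n2:foll/b5/[q]
after 14 — deliver 2→1: ·
after 15 — deliver 1→0: ·
after 16 — deliver 1→0: ·
after 17 — deliver 0→2: ·
after 18 — deliver 2→1: ·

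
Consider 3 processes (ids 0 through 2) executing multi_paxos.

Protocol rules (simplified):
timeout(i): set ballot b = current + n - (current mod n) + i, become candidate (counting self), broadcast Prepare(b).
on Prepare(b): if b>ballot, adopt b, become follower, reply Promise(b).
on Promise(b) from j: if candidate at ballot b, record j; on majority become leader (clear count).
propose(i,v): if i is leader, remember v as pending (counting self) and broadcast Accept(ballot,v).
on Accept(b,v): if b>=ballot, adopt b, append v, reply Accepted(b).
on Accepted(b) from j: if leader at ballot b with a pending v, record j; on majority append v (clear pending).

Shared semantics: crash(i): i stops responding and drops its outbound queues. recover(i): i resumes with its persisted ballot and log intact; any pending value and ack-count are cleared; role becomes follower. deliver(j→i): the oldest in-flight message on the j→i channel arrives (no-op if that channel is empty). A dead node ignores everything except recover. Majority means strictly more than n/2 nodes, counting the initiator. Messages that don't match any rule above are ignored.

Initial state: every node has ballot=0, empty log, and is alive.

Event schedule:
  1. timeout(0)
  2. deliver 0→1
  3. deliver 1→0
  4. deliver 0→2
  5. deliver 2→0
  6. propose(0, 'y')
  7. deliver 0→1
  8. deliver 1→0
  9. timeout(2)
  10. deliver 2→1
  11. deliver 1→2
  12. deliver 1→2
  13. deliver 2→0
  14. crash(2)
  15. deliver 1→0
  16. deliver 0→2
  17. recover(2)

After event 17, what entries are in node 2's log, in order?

1. timeout(0):  <0:cand b3 ->
2. deliver 0→1:  <1:foll b3 ->
3. deliver 1→0:  <0:lead b3 ->
4. deliver 0→2:  <2:foll b3 ->
5. deliver 2→0:  nop
6. propose(0,'y'):  nop
7. deliver 0→1:  <1:foll b3 y>
8. deliver 1→0:  <0:lead b3 y>
9. timeout(2):  <2:cand b8 ->
10. deliver 2→1:  <1:foll b8 y>
11. deliver 1→2:  <2:lead b8 ->
12. deliver 1→2:  nop
13. deliver 2→0:  <0:foll b8 y>
14. crash(2):  <2:✗lead b8 ->
15. deliver 1→0:  nop
16. deliver 0→2:  nop
17. recover(2):  <2:foll b8 ->

empty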